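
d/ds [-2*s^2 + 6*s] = 6 - 4*s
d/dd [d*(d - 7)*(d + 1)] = 3*d^2 - 12*d - 7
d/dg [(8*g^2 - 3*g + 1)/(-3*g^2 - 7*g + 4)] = 5*(-13*g^2 + 14*g - 1)/(9*g^4 + 42*g^3 + 25*g^2 - 56*g + 16)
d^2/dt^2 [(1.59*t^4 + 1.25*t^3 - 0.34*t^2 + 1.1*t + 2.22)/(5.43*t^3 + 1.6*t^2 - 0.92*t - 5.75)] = (-2.27373675443232e-13*t^7 - 17.7429240000001*t^6 + 515.88711*t^5 + 1221.271668*t^4 + 335.29362*t^3 + 1031.434308*t^2 + 704.96541*t + 10.485516)/(160.103007*t^9 + 141.52752*t^8 - 39.675924*t^7 - 552.476285*t^6 - 293.013744*t^5 + 132.25092*t^4 + 588.593437*t^3 + 144.0996*t^2 - 91.2525*t - 190.109375)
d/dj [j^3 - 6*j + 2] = 3*j^2 - 6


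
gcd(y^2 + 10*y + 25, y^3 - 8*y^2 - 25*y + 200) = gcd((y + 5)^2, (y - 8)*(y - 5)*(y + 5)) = y + 5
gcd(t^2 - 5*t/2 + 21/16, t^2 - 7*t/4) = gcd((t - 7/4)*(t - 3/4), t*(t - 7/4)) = t - 7/4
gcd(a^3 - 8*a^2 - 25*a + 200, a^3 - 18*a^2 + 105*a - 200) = a^2 - 13*a + 40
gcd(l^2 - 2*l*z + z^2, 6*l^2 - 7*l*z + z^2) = -l + z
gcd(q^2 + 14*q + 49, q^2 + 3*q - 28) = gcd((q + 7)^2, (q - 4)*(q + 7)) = q + 7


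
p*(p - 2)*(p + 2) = p^3 - 4*p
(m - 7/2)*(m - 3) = m^2 - 13*m/2 + 21/2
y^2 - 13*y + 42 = (y - 7)*(y - 6)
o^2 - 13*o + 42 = (o - 7)*(o - 6)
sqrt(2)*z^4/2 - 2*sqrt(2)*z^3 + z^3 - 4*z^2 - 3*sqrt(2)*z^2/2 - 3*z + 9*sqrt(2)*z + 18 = (z - 3)^2*(z + 2)*(sqrt(2)*z/2 + 1)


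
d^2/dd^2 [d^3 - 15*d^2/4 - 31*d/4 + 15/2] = 6*d - 15/2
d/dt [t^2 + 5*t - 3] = 2*t + 5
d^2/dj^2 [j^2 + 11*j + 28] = 2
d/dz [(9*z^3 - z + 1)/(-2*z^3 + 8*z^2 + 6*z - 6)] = z*(18*z^3 + 26*z^2 - 37*z - 4)/(z^6 - 8*z^5 + 10*z^4 + 30*z^3 - 15*z^2 - 18*z + 9)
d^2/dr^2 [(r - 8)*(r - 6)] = 2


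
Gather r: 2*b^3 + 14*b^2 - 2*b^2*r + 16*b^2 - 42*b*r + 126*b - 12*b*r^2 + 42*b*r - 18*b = 2*b^3 - 2*b^2*r + 30*b^2 - 12*b*r^2 + 108*b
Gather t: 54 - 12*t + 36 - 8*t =90 - 20*t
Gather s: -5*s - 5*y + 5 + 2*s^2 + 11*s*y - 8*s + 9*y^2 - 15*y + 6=2*s^2 + s*(11*y - 13) + 9*y^2 - 20*y + 11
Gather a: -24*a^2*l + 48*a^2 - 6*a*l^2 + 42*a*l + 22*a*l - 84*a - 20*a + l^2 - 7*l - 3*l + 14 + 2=a^2*(48 - 24*l) + a*(-6*l^2 + 64*l - 104) + l^2 - 10*l + 16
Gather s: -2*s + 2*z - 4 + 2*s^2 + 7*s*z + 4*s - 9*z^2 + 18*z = 2*s^2 + s*(7*z + 2) - 9*z^2 + 20*z - 4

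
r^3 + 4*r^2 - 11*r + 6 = (r - 1)^2*(r + 6)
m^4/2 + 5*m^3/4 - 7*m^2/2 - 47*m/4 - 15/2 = (m - 3)*(m + 5/2)*(sqrt(2)*m/2 + sqrt(2)/2)*(sqrt(2)*m/2 + sqrt(2))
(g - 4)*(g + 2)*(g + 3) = g^3 + g^2 - 14*g - 24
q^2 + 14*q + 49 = (q + 7)^2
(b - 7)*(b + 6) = b^2 - b - 42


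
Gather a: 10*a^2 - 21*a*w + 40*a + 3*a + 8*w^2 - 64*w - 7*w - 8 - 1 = 10*a^2 + a*(43 - 21*w) + 8*w^2 - 71*w - 9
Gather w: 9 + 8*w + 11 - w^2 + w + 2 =-w^2 + 9*w + 22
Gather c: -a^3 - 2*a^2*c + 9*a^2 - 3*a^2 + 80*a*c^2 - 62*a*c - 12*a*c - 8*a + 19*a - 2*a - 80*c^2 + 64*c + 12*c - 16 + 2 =-a^3 + 6*a^2 + 9*a + c^2*(80*a - 80) + c*(-2*a^2 - 74*a + 76) - 14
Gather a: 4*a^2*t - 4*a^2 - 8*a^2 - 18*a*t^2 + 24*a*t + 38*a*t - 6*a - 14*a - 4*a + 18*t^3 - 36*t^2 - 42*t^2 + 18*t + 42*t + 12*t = a^2*(4*t - 12) + a*(-18*t^2 + 62*t - 24) + 18*t^3 - 78*t^2 + 72*t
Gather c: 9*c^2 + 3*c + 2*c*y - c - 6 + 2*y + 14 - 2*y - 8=9*c^2 + c*(2*y + 2)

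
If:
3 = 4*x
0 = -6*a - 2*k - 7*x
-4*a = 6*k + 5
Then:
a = -43/56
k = -9/28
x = 3/4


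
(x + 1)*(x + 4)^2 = x^3 + 9*x^2 + 24*x + 16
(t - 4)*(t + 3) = t^2 - t - 12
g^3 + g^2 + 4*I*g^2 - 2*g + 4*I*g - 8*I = (g - 1)*(g + 2)*(g + 4*I)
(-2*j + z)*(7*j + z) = -14*j^2 + 5*j*z + z^2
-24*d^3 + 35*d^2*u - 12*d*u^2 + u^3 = (-8*d + u)*(-3*d + u)*(-d + u)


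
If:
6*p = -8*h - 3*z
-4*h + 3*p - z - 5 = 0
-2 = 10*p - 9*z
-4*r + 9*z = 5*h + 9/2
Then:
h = -225/236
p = 44/59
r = 2295/944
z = 62/59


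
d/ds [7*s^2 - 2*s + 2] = 14*s - 2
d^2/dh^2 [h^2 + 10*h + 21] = 2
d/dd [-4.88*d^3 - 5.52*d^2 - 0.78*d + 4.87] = -14.64*d^2 - 11.04*d - 0.78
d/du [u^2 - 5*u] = 2*u - 5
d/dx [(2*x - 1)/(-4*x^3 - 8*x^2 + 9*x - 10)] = (16*x^3 + 4*x^2 - 16*x - 11)/(16*x^6 + 64*x^5 - 8*x^4 - 64*x^3 + 241*x^2 - 180*x + 100)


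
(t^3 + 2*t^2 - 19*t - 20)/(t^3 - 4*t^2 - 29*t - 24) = (t^2 + t - 20)/(t^2 - 5*t - 24)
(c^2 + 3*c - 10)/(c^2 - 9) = (c^2 + 3*c - 10)/(c^2 - 9)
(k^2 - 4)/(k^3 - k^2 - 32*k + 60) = (k + 2)/(k^2 + k - 30)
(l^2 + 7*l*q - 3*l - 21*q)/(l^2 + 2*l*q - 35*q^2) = (3 - l)/(-l + 5*q)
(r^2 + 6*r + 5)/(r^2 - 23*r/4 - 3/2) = 4*(r^2 + 6*r + 5)/(4*r^2 - 23*r - 6)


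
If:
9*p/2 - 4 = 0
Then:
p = 8/9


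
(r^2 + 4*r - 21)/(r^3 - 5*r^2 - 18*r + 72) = (r + 7)/(r^2 - 2*r - 24)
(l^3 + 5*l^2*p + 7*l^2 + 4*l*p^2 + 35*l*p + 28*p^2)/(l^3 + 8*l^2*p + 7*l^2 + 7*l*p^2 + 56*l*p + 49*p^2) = (l + 4*p)/(l + 7*p)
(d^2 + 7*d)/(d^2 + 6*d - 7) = d/(d - 1)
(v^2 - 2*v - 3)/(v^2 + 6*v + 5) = (v - 3)/(v + 5)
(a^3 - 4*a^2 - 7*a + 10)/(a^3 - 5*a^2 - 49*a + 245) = (a^2 + a - 2)/(a^2 - 49)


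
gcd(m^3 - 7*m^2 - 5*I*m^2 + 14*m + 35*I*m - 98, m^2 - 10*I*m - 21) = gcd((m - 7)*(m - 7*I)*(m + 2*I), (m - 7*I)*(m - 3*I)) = m - 7*I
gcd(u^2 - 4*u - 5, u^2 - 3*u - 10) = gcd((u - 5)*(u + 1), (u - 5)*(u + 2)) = u - 5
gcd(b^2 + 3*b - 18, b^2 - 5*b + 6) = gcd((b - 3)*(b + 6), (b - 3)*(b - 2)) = b - 3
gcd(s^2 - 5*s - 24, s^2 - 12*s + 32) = s - 8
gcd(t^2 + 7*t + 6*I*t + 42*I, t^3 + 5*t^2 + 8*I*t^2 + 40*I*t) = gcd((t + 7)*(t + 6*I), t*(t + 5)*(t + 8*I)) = 1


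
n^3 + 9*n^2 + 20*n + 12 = (n + 1)*(n + 2)*(n + 6)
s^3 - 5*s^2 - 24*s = s*(s - 8)*(s + 3)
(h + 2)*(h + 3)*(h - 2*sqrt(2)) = h^3 - 2*sqrt(2)*h^2 + 5*h^2 - 10*sqrt(2)*h + 6*h - 12*sqrt(2)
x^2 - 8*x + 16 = (x - 4)^2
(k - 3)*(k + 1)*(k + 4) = k^3 + 2*k^2 - 11*k - 12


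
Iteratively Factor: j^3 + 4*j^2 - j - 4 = (j + 1)*(j^2 + 3*j - 4) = (j + 1)*(j + 4)*(j - 1)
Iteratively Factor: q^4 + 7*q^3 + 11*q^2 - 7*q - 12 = (q + 1)*(q^3 + 6*q^2 + 5*q - 12) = (q + 1)*(q + 3)*(q^2 + 3*q - 4) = (q - 1)*(q + 1)*(q + 3)*(q + 4)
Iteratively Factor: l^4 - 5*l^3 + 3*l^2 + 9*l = (l - 3)*(l^3 - 2*l^2 - 3*l) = (l - 3)*(l + 1)*(l^2 - 3*l) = (l - 3)^2*(l + 1)*(l)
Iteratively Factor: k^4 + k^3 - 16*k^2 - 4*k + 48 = (k - 2)*(k^3 + 3*k^2 - 10*k - 24) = (k - 3)*(k - 2)*(k^2 + 6*k + 8) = (k - 3)*(k - 2)*(k + 2)*(k + 4)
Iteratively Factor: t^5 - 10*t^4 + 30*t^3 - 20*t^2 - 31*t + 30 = (t - 3)*(t^4 - 7*t^3 + 9*t^2 + 7*t - 10) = (t - 5)*(t - 3)*(t^3 - 2*t^2 - t + 2) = (t - 5)*(t - 3)*(t + 1)*(t^2 - 3*t + 2) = (t - 5)*(t - 3)*(t - 1)*(t + 1)*(t - 2)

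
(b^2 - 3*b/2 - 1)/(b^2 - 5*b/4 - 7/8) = 4*(b - 2)/(4*b - 7)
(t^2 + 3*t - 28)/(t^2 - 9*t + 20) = (t + 7)/(t - 5)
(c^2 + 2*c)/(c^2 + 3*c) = (c + 2)/(c + 3)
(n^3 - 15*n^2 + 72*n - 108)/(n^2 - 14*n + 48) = (n^2 - 9*n + 18)/(n - 8)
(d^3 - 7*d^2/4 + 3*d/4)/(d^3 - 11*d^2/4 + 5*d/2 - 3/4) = d/(d - 1)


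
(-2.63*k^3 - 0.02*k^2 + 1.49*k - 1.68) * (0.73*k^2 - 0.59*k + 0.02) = -1.9199*k^5 + 1.5371*k^4 + 1.0469*k^3 - 2.1059*k^2 + 1.021*k - 0.0336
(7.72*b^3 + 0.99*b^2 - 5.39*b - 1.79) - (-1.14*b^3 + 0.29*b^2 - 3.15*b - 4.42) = 8.86*b^3 + 0.7*b^2 - 2.24*b + 2.63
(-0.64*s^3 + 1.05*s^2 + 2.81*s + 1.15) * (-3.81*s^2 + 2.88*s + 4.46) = 2.4384*s^5 - 5.8437*s^4 - 10.5365*s^3 + 8.3943*s^2 + 15.8446*s + 5.129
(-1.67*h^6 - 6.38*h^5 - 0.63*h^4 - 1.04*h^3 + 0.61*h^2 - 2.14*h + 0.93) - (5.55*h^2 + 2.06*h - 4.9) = -1.67*h^6 - 6.38*h^5 - 0.63*h^4 - 1.04*h^3 - 4.94*h^2 - 4.2*h + 5.83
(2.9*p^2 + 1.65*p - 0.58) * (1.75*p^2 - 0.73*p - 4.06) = 5.075*p^4 + 0.7705*p^3 - 13.9935*p^2 - 6.2756*p + 2.3548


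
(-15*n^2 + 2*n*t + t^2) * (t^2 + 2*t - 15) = -15*n^2*t^2 - 30*n^2*t + 225*n^2 + 2*n*t^3 + 4*n*t^2 - 30*n*t + t^4 + 2*t^3 - 15*t^2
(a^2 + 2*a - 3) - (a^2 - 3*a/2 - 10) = 7*a/2 + 7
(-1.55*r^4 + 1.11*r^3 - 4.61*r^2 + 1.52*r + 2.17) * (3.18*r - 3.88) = -4.929*r^5 + 9.5438*r^4 - 18.9666*r^3 + 22.7204*r^2 + 1.003*r - 8.4196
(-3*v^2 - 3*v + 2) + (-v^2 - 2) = -4*v^2 - 3*v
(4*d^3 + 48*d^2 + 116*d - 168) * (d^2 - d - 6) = 4*d^5 + 44*d^4 + 44*d^3 - 572*d^2 - 528*d + 1008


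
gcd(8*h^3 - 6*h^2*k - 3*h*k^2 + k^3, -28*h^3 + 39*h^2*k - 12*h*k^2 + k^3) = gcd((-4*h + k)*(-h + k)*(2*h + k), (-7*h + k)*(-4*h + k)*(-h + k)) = 4*h^2 - 5*h*k + k^2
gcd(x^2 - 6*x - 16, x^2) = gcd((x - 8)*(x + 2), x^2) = 1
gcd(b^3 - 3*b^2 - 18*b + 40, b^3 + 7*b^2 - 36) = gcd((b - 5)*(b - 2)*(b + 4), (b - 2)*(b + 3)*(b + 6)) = b - 2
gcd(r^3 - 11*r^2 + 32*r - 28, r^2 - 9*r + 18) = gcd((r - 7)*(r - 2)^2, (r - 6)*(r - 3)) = 1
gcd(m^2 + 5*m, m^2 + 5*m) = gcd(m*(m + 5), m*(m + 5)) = m^2 + 5*m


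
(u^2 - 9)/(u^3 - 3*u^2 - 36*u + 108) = (u + 3)/(u^2 - 36)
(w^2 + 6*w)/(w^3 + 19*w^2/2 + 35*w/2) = 2*(w + 6)/(2*w^2 + 19*w + 35)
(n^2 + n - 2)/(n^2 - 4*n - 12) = (n - 1)/(n - 6)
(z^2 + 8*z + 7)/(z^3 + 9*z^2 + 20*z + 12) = (z + 7)/(z^2 + 8*z + 12)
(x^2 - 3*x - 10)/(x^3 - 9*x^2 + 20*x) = (x + 2)/(x*(x - 4))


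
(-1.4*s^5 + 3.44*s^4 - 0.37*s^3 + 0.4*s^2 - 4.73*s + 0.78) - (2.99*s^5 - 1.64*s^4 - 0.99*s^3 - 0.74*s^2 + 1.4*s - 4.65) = -4.39*s^5 + 5.08*s^4 + 0.62*s^3 + 1.14*s^2 - 6.13*s + 5.43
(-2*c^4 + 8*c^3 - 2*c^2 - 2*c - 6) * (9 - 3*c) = 6*c^5 - 42*c^4 + 78*c^3 - 12*c^2 - 54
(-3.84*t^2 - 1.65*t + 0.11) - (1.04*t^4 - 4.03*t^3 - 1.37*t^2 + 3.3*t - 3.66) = -1.04*t^4 + 4.03*t^3 - 2.47*t^2 - 4.95*t + 3.77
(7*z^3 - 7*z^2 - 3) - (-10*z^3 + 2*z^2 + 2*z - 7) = 17*z^3 - 9*z^2 - 2*z + 4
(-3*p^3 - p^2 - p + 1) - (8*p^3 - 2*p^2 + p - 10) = -11*p^3 + p^2 - 2*p + 11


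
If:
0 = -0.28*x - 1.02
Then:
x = -3.64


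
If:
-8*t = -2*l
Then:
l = 4*t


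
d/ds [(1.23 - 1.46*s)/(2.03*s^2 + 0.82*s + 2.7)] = (2.9638*s^2 - 4.9938*s - 4.9506)/(4.1209*s^4 + 3.3292*s^3 + 11.6344*s^2 + 4.428*s + 7.29)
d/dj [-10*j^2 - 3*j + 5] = -20*j - 3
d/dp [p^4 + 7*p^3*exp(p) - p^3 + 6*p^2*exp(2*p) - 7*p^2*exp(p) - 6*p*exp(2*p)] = 7*p^3*exp(p) + 4*p^3 + 12*p^2*exp(2*p) + 14*p^2*exp(p) - 3*p^2 - 14*p*exp(p) - 6*exp(2*p)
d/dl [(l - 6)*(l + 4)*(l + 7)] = 3*l^2 + 10*l - 38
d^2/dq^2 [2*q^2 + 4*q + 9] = 4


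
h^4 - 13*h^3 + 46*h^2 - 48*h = h*(h - 8)*(h - 3)*(h - 2)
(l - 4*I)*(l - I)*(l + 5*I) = l^3 + 21*l - 20*I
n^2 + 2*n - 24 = (n - 4)*(n + 6)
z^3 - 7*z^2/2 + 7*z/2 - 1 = (z - 2)*(z - 1)*(z - 1/2)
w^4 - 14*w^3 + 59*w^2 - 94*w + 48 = (w - 8)*(w - 3)*(w - 2)*(w - 1)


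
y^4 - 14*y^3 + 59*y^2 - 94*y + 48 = (y - 8)*(y - 3)*(y - 2)*(y - 1)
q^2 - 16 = (q - 4)*(q + 4)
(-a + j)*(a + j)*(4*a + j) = -4*a^3 - a^2*j + 4*a*j^2 + j^3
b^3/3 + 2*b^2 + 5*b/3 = b*(b/3 + 1/3)*(b + 5)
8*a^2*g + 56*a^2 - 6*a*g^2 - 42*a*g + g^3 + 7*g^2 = (-4*a + g)*(-2*a + g)*(g + 7)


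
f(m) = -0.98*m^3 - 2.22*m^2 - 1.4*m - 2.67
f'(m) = -2.94*m^2 - 4.44*m - 1.4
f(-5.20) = 82.38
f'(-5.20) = -57.81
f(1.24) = -9.69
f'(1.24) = -11.43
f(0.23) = -3.12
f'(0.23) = -2.58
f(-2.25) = 0.40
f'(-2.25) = -6.29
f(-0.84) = -2.48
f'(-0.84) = 0.26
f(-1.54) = -2.20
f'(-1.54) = -1.53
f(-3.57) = 18.62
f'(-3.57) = -23.02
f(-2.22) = 0.22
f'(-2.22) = -6.03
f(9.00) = -909.51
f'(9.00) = -279.50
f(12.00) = -2032.59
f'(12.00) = -478.04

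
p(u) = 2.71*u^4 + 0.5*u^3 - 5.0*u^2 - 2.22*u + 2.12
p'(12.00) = 18825.30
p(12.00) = 56314.04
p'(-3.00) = -251.40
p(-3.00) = 169.79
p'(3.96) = 654.86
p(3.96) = 612.39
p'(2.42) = 135.99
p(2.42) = 67.50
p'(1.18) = 5.88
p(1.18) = -1.39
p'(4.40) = 906.21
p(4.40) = 953.88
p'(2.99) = 271.05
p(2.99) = 180.74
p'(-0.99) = -1.37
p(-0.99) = 1.54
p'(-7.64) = -4672.30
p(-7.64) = 8737.26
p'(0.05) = -2.71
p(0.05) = 2.00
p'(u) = 10.84*u^3 + 1.5*u^2 - 10.0*u - 2.22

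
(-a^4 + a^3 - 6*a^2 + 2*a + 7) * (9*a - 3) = -9*a^5 + 12*a^4 - 57*a^3 + 36*a^2 + 57*a - 21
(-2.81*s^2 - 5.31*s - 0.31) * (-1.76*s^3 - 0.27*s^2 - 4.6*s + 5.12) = 4.9456*s^5 + 10.1043*s^4 + 14.9053*s^3 + 10.1225*s^2 - 25.7612*s - 1.5872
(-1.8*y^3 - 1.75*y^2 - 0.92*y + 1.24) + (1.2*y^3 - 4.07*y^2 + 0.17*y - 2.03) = -0.6*y^3 - 5.82*y^2 - 0.75*y - 0.79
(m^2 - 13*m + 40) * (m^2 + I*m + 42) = m^4 - 13*m^3 + I*m^3 + 82*m^2 - 13*I*m^2 - 546*m + 40*I*m + 1680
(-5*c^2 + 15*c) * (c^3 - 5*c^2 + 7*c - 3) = -5*c^5 + 40*c^4 - 110*c^3 + 120*c^2 - 45*c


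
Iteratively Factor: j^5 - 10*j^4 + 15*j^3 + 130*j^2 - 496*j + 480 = (j - 3)*(j^4 - 7*j^3 - 6*j^2 + 112*j - 160) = (j - 4)*(j - 3)*(j^3 - 3*j^2 - 18*j + 40) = (j - 5)*(j - 4)*(j - 3)*(j^2 + 2*j - 8) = (j - 5)*(j - 4)*(j - 3)*(j + 4)*(j - 2)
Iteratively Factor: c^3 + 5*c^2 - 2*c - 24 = (c + 3)*(c^2 + 2*c - 8) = (c - 2)*(c + 3)*(c + 4)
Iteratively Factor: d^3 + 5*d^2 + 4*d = (d)*(d^2 + 5*d + 4) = d*(d + 1)*(d + 4)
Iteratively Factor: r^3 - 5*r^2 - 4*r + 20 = (r + 2)*(r^2 - 7*r + 10) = (r - 5)*(r + 2)*(r - 2)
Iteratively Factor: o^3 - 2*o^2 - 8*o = (o + 2)*(o^2 - 4*o) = (o - 4)*(o + 2)*(o)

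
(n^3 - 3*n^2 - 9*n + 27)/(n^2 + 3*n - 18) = (n^2 - 9)/(n + 6)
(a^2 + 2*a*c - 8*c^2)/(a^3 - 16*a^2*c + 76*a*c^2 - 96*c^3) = (a + 4*c)/(a^2 - 14*a*c + 48*c^2)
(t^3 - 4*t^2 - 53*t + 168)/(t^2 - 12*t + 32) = (t^2 + 4*t - 21)/(t - 4)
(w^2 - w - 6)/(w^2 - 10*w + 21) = (w + 2)/(w - 7)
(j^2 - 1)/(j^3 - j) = 1/j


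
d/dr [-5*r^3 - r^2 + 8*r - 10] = -15*r^2 - 2*r + 8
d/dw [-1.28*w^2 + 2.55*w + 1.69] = 2.55 - 2.56*w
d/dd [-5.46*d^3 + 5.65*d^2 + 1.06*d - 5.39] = -16.38*d^2 + 11.3*d + 1.06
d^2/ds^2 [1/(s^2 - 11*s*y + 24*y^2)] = 2*(-s^2 + 11*s*y - 24*y^2 + (2*s - 11*y)^2)/(s^2 - 11*s*y + 24*y^2)^3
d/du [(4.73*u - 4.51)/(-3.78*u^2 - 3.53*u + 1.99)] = (17.8794*u^2 - 34.0956*u - 6.5076)/(14.2884*u^4 + 26.6868*u^3 - 2.5835*u^2 - 14.0494*u + 3.9601)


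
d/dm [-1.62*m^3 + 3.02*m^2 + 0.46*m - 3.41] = -4.86*m^2 + 6.04*m + 0.46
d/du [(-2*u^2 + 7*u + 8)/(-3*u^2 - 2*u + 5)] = (25*u^2 + 28*u + 51)/(9*u^4 + 12*u^3 - 26*u^2 - 20*u + 25)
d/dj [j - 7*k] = 1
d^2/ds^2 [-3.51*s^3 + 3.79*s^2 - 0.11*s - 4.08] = 7.58 - 21.06*s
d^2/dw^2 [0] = 0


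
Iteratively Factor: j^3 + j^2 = (j)*(j^2 + j) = j^2*(j + 1)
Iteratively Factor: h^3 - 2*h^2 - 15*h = (h + 3)*(h^2 - 5*h) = h*(h + 3)*(h - 5)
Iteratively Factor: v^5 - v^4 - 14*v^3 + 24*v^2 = (v - 3)*(v^4 + 2*v^3 - 8*v^2) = (v - 3)*(v + 4)*(v^3 - 2*v^2) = (v - 3)*(v - 2)*(v + 4)*(v^2) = v*(v - 3)*(v - 2)*(v + 4)*(v)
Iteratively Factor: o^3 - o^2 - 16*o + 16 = (o + 4)*(o^2 - 5*o + 4) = (o - 1)*(o + 4)*(o - 4)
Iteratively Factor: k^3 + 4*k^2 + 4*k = (k + 2)*(k^2 + 2*k) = k*(k + 2)*(k + 2)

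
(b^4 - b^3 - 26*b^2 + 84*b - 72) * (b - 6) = b^5 - 7*b^4 - 20*b^3 + 240*b^2 - 576*b + 432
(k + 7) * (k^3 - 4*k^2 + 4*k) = k^4 + 3*k^3 - 24*k^2 + 28*k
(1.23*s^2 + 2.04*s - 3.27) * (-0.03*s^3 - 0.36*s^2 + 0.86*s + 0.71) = -0.0369*s^5 - 0.504*s^4 + 0.4215*s^3 + 3.8049*s^2 - 1.3638*s - 2.3217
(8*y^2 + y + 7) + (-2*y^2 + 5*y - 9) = 6*y^2 + 6*y - 2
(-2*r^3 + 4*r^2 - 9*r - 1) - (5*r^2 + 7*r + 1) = -2*r^3 - r^2 - 16*r - 2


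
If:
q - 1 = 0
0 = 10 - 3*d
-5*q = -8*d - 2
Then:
No Solution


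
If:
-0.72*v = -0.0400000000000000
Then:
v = 0.06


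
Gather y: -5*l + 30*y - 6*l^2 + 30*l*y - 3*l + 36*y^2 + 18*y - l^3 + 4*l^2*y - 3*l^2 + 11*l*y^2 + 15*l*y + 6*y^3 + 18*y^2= -l^3 - 9*l^2 - 8*l + 6*y^3 + y^2*(11*l + 54) + y*(4*l^2 + 45*l + 48)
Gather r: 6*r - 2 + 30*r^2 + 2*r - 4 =30*r^2 + 8*r - 6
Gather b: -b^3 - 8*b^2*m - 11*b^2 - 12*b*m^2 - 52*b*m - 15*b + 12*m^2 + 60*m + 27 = -b^3 + b^2*(-8*m - 11) + b*(-12*m^2 - 52*m - 15) + 12*m^2 + 60*m + 27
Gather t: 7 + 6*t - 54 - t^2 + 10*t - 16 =-t^2 + 16*t - 63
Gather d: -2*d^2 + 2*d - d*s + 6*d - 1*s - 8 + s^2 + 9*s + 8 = -2*d^2 + d*(8 - s) + s^2 + 8*s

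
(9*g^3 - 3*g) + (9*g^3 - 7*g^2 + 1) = 18*g^3 - 7*g^2 - 3*g + 1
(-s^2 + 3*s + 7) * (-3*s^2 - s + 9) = 3*s^4 - 8*s^3 - 33*s^2 + 20*s + 63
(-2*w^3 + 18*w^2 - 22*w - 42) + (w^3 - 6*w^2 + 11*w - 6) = -w^3 + 12*w^2 - 11*w - 48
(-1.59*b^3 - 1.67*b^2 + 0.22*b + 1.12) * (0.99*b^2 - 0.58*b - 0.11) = -1.5741*b^5 - 0.7311*b^4 + 1.3613*b^3 + 1.1649*b^2 - 0.6738*b - 0.1232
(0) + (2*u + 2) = 2*u + 2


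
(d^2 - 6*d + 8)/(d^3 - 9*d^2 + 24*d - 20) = (d - 4)/(d^2 - 7*d + 10)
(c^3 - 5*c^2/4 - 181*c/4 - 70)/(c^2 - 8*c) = c + 27/4 + 35/(4*c)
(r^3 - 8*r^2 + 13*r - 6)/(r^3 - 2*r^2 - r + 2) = (r^2 - 7*r + 6)/(r^2 - r - 2)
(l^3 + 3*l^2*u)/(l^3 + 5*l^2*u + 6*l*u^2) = l/(l + 2*u)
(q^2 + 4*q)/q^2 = (q + 4)/q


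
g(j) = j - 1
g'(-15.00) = 1.00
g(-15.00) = -16.00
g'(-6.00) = 1.00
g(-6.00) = -7.00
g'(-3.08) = 1.00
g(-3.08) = -4.08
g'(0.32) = 1.00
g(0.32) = -0.68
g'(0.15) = 1.00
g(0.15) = -0.85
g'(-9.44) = 1.00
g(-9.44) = -10.44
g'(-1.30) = 1.00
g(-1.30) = -2.30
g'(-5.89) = 1.00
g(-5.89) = -6.89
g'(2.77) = 1.00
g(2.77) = 1.77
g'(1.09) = 1.00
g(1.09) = 0.09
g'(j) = 1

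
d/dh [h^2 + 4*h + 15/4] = 2*h + 4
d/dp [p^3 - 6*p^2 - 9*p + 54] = 3*p^2 - 12*p - 9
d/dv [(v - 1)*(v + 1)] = 2*v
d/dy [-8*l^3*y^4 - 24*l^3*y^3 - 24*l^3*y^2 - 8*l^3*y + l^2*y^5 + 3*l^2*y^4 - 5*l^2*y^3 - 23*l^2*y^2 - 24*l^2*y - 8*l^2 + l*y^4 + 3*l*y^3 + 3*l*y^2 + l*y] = l*(-32*l^2*y^3 - 72*l^2*y^2 - 48*l^2*y - 8*l^2 + 5*l*y^4 + 12*l*y^3 - 15*l*y^2 - 46*l*y - 24*l + 4*y^3 + 9*y^2 + 6*y + 1)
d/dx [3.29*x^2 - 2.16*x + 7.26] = 6.58*x - 2.16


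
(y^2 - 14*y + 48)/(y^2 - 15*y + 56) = (y - 6)/(y - 7)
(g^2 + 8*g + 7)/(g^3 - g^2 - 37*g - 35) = (g + 7)/(g^2 - 2*g - 35)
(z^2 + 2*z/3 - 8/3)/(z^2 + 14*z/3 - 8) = (z + 2)/(z + 6)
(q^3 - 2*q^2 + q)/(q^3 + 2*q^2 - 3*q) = (q - 1)/(q + 3)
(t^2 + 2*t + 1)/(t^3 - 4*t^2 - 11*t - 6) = 1/(t - 6)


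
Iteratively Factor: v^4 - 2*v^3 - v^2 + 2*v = (v)*(v^3 - 2*v^2 - v + 2) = v*(v + 1)*(v^2 - 3*v + 2) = v*(v - 1)*(v + 1)*(v - 2)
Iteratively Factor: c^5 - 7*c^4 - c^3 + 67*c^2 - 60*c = (c - 5)*(c^4 - 2*c^3 - 11*c^2 + 12*c) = c*(c - 5)*(c^3 - 2*c^2 - 11*c + 12) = c*(c - 5)*(c - 1)*(c^2 - c - 12) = c*(c - 5)*(c - 4)*(c - 1)*(c + 3)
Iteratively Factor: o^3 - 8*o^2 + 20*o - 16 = (o - 2)*(o^2 - 6*o + 8) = (o - 2)^2*(o - 4)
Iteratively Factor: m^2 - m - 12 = (m + 3)*(m - 4)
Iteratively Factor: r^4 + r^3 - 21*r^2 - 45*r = (r + 3)*(r^3 - 2*r^2 - 15*r) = r*(r + 3)*(r^2 - 2*r - 15) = r*(r + 3)^2*(r - 5)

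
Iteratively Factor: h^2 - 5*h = (h)*(h - 5)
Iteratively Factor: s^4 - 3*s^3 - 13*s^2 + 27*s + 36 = (s + 1)*(s^3 - 4*s^2 - 9*s + 36) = (s - 3)*(s + 1)*(s^2 - s - 12) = (s - 3)*(s + 1)*(s + 3)*(s - 4)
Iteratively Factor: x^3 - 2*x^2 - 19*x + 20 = (x - 5)*(x^2 + 3*x - 4) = (x - 5)*(x + 4)*(x - 1)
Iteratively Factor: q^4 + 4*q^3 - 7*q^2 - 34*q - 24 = (q + 4)*(q^3 - 7*q - 6) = (q - 3)*(q + 4)*(q^2 + 3*q + 2) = (q - 3)*(q + 1)*(q + 4)*(q + 2)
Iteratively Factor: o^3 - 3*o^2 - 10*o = (o + 2)*(o^2 - 5*o) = o*(o + 2)*(o - 5)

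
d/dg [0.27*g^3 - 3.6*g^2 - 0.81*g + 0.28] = 0.81*g^2 - 7.2*g - 0.81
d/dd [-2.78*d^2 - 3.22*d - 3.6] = -5.56*d - 3.22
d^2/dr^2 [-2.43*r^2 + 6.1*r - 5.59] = -4.86000000000000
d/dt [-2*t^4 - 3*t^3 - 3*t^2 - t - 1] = -8*t^3 - 9*t^2 - 6*t - 1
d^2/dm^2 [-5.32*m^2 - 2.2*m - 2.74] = -10.6400000000000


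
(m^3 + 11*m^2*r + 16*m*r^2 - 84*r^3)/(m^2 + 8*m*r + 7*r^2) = (m^2 + 4*m*r - 12*r^2)/(m + r)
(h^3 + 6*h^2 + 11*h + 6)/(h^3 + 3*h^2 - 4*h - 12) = (h + 1)/(h - 2)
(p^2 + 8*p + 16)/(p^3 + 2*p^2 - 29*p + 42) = (p^2 + 8*p + 16)/(p^3 + 2*p^2 - 29*p + 42)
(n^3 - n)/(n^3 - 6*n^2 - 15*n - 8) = n*(n - 1)/(n^2 - 7*n - 8)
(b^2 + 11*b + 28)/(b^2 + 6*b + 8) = (b + 7)/(b + 2)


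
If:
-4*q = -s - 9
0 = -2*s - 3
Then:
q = 15/8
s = -3/2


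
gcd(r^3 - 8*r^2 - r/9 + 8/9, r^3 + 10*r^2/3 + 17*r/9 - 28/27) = r - 1/3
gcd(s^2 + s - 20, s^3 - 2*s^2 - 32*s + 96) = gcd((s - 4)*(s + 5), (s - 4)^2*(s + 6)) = s - 4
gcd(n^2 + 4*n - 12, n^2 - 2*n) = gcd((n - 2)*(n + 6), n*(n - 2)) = n - 2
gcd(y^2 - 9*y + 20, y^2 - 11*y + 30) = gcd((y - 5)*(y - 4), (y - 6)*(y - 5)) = y - 5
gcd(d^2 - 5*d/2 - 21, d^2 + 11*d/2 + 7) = d + 7/2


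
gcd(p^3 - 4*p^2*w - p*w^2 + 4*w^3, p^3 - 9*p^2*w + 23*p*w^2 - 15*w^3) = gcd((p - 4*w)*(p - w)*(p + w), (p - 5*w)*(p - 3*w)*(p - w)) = p - w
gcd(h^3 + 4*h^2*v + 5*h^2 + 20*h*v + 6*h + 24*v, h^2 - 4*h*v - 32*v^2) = h + 4*v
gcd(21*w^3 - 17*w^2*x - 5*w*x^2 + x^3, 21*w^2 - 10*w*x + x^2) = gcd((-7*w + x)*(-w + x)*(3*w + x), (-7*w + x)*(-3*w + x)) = -7*w + x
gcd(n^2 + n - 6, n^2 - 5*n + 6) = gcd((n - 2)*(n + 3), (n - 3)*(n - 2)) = n - 2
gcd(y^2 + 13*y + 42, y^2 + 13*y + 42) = y^2 + 13*y + 42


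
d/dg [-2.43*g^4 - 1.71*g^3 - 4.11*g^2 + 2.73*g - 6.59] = -9.72*g^3 - 5.13*g^2 - 8.22*g + 2.73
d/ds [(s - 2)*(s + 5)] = 2*s + 3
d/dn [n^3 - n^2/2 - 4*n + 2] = 3*n^2 - n - 4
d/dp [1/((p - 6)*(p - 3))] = (9 - 2*p)/(p^4 - 18*p^3 + 117*p^2 - 324*p + 324)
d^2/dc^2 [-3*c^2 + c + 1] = -6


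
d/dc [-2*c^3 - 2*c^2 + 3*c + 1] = -6*c^2 - 4*c + 3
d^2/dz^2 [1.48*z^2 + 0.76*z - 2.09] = 2.96000000000000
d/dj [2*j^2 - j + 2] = 4*j - 1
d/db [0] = 0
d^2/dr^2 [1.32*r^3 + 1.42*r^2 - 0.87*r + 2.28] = 7.92*r + 2.84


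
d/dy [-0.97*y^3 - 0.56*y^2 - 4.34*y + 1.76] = -2.91*y^2 - 1.12*y - 4.34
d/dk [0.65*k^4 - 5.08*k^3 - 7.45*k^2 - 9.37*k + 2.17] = 2.6*k^3 - 15.24*k^2 - 14.9*k - 9.37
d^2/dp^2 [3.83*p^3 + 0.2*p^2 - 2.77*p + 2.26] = 22.98*p + 0.4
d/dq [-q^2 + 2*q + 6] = 2 - 2*q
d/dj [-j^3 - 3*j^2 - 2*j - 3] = -3*j^2 - 6*j - 2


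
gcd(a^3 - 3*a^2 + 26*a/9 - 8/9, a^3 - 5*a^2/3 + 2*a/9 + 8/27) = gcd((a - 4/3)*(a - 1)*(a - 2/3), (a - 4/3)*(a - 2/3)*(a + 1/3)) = a^2 - 2*a + 8/9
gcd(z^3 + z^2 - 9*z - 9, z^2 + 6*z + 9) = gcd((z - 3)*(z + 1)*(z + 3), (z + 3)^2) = z + 3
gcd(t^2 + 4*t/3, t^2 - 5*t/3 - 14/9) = 1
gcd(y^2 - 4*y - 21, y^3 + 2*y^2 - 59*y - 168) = y + 3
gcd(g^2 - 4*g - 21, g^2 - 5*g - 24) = g + 3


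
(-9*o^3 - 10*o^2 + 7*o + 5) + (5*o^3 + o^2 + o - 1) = -4*o^3 - 9*o^2 + 8*o + 4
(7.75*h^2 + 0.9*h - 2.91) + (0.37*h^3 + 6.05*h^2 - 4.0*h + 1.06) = 0.37*h^3 + 13.8*h^2 - 3.1*h - 1.85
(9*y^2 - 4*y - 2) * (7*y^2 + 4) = 63*y^4 - 28*y^3 + 22*y^2 - 16*y - 8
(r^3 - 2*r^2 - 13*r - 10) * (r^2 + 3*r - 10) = r^5 + r^4 - 29*r^3 - 29*r^2 + 100*r + 100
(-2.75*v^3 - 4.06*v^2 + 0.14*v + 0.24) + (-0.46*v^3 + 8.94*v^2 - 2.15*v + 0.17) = -3.21*v^3 + 4.88*v^2 - 2.01*v + 0.41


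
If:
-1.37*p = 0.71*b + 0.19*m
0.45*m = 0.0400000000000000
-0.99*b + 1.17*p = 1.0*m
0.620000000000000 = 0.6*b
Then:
No Solution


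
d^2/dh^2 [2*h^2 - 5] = 4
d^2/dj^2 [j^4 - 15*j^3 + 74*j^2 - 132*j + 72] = 12*j^2 - 90*j + 148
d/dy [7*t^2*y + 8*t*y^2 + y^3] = 7*t^2 + 16*t*y + 3*y^2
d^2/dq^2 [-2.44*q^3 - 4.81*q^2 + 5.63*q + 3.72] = -14.64*q - 9.62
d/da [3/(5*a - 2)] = -15/(5*a - 2)^2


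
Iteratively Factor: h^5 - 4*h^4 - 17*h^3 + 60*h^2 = (h - 5)*(h^4 + h^3 - 12*h^2) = (h - 5)*(h - 3)*(h^3 + 4*h^2) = h*(h - 5)*(h - 3)*(h^2 + 4*h) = h^2*(h - 5)*(h - 3)*(h + 4)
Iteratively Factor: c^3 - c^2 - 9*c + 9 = (c - 1)*(c^2 - 9) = (c - 1)*(c + 3)*(c - 3)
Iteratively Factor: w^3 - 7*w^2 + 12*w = (w - 3)*(w^2 - 4*w) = w*(w - 3)*(w - 4)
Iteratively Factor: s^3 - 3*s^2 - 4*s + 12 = (s - 2)*(s^2 - s - 6) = (s - 2)*(s + 2)*(s - 3)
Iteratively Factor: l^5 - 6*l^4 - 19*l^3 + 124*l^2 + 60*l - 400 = (l - 5)*(l^4 - l^3 - 24*l^2 + 4*l + 80) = (l - 5)*(l + 2)*(l^3 - 3*l^2 - 18*l + 40) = (l - 5)*(l - 2)*(l + 2)*(l^2 - l - 20) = (l - 5)*(l - 2)*(l + 2)*(l + 4)*(l - 5)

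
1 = 1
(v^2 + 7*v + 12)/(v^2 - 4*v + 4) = (v^2 + 7*v + 12)/(v^2 - 4*v + 4)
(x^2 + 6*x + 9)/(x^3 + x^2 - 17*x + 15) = (x^2 + 6*x + 9)/(x^3 + x^2 - 17*x + 15)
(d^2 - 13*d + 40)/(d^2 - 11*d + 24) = (d - 5)/(d - 3)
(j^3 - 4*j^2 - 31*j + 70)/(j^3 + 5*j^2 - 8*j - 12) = (j^2 - 2*j - 35)/(j^2 + 7*j + 6)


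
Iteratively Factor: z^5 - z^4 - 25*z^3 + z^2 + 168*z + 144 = (z + 1)*(z^4 - 2*z^3 - 23*z^2 + 24*z + 144) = (z - 4)*(z + 1)*(z^3 + 2*z^2 - 15*z - 36) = (z - 4)^2*(z + 1)*(z^2 + 6*z + 9) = (z - 4)^2*(z + 1)*(z + 3)*(z + 3)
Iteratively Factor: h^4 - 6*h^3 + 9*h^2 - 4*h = (h)*(h^3 - 6*h^2 + 9*h - 4) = h*(h - 4)*(h^2 - 2*h + 1) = h*(h - 4)*(h - 1)*(h - 1)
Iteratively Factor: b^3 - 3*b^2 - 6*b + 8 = (b - 4)*(b^2 + b - 2) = (b - 4)*(b - 1)*(b + 2)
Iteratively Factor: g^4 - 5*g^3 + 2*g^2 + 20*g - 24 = (g + 2)*(g^3 - 7*g^2 + 16*g - 12) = (g - 2)*(g + 2)*(g^2 - 5*g + 6) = (g - 3)*(g - 2)*(g + 2)*(g - 2)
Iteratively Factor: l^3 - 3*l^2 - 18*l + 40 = (l + 4)*(l^2 - 7*l + 10) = (l - 5)*(l + 4)*(l - 2)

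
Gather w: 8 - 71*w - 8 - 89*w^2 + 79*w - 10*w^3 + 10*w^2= -10*w^3 - 79*w^2 + 8*w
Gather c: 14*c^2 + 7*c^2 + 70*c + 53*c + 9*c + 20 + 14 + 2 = 21*c^2 + 132*c + 36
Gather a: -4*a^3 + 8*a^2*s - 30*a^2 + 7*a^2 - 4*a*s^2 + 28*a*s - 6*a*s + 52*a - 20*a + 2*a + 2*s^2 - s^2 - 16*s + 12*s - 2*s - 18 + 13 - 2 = -4*a^3 + a^2*(8*s - 23) + a*(-4*s^2 + 22*s + 34) + s^2 - 6*s - 7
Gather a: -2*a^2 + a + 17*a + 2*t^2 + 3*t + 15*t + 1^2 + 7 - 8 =-2*a^2 + 18*a + 2*t^2 + 18*t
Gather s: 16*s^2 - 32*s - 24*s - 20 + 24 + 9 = 16*s^2 - 56*s + 13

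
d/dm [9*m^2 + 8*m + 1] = 18*m + 8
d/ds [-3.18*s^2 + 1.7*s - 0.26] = 1.7 - 6.36*s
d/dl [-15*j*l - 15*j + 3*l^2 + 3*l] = -15*j + 6*l + 3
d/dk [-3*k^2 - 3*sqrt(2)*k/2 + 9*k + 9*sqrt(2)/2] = -6*k - 3*sqrt(2)/2 + 9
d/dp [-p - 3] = -1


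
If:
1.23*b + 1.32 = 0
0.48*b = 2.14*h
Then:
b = -1.07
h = -0.24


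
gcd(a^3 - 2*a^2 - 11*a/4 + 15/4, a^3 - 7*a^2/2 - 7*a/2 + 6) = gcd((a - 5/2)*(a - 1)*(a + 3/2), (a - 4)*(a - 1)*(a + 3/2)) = a^2 + a/2 - 3/2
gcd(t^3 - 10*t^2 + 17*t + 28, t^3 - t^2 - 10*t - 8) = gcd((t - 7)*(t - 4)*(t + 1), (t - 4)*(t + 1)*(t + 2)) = t^2 - 3*t - 4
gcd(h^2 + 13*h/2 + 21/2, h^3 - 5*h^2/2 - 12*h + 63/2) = h + 7/2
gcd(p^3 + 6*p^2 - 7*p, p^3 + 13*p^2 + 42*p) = p^2 + 7*p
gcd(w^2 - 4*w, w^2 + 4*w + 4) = 1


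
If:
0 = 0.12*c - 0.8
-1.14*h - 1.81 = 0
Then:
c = 6.67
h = -1.59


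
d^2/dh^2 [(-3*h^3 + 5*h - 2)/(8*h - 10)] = (-48*h^3 + 180*h^2 - 225*h + 68)/(64*h^3 - 240*h^2 + 300*h - 125)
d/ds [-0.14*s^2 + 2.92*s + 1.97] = 2.92 - 0.28*s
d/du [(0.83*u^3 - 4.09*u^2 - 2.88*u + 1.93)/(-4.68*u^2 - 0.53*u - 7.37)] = (-3.8844*u^4 - 0.879799999999996*u^3 - 29.662*u^2 + 78.3514*u + 22.2485)/(21.9024*u^4 + 4.9608*u^3 + 69.2641*u^2 + 7.8122*u + 54.3169)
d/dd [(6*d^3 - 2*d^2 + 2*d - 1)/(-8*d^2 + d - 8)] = (-48*d^4 + 12*d^3 - 130*d^2 + 16*d - 15)/(64*d^4 - 16*d^3 + 129*d^2 - 16*d + 64)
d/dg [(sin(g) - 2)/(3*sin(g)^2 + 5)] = (-3*sin(g)^2 + 12*sin(g) + 5)*cos(g)/(3*sin(g)^2 + 5)^2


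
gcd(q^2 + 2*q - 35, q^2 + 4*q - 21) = q + 7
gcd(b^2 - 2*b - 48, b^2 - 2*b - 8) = 1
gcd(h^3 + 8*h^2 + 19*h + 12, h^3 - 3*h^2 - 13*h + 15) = h + 3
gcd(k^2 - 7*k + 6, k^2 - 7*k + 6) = k^2 - 7*k + 6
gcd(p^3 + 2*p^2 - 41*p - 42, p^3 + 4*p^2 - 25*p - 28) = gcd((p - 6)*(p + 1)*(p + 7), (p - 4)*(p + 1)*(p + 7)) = p^2 + 8*p + 7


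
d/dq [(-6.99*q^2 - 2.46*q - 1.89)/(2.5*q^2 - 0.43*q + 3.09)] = (9.1557*q^2 - 33.7482*q - 8.4141)/(6.25*q^4 - 2.15*q^3 + 15.6349*q^2 - 2.6574*q + 9.5481)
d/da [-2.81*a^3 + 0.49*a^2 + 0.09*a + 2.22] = -8.43*a^2 + 0.98*a + 0.09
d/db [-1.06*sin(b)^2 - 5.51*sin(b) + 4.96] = -(2.12*sin(b) + 5.51)*cos(b)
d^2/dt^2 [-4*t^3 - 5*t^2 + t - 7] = -24*t - 10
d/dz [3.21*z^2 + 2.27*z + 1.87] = 6.42*z + 2.27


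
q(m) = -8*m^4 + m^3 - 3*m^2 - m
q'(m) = -32*m^3 + 3*m^2 - 6*m - 1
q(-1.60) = -62.60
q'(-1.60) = 147.35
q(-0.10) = 0.07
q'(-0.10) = -0.34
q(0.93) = -8.70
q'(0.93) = -29.72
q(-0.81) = -5.13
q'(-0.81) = 22.83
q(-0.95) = -9.13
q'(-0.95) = 34.84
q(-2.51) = -349.73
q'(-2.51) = 538.98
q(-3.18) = -877.40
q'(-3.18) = 1077.46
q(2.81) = -503.10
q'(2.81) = -704.19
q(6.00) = -10266.00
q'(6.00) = -6841.00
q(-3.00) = -699.00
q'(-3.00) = 908.00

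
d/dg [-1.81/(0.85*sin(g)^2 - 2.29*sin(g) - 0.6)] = (3.077*sin(g) - 4.1449)*cos(g)/(-0.85*sin(g)^2 + 2.29*sin(g) + 0.6)^2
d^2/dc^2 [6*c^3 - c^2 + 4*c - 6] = 36*c - 2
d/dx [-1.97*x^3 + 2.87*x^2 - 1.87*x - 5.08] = -5.91*x^2 + 5.74*x - 1.87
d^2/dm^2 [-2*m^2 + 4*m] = -4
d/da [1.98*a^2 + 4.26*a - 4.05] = 3.96*a + 4.26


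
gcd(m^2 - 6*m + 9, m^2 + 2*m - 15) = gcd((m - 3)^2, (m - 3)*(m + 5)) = m - 3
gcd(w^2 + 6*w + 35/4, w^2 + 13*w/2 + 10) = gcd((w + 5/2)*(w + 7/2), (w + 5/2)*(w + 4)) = w + 5/2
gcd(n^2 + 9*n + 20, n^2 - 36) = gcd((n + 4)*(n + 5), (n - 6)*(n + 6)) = 1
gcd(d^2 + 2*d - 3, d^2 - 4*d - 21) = d + 3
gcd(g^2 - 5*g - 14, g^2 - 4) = g + 2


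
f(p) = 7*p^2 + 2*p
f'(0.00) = 2.00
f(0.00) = 0.00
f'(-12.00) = -166.00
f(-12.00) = 984.00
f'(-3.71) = -49.94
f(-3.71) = 88.93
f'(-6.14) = -83.96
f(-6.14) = 251.62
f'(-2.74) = -36.36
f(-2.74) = 47.07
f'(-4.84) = -65.76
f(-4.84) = 154.30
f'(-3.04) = -40.56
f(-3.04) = 58.61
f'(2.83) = 41.62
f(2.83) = 61.72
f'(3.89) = 56.46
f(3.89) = 113.70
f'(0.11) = 3.54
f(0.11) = 0.30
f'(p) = 14*p + 2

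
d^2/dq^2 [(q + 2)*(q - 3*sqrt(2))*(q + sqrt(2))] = 6*q - 4*sqrt(2) + 4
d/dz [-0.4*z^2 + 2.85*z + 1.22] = 2.85 - 0.8*z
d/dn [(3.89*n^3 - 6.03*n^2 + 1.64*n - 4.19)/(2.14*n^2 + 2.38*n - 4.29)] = (8.3246*n^4 + 18.5164*n^3 - 67.9253*n^2 + 69.6706*n + 2.9366)/(4.5796*n^4 + 10.1864*n^3 - 12.6968*n^2 - 20.4204*n + 18.4041)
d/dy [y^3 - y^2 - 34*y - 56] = 3*y^2 - 2*y - 34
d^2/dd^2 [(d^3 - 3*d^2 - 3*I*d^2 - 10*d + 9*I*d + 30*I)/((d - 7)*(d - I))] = (d^3*(40 - 16*I) + d^2*(-84 + 12*I) + d*(264 - 840*I) - 868 + 2068*I)/(d^6 + d^5*(-21 - 3*I) + d^4*(144 + 63*I) + d^3*(-280 - 440*I) + d^2*(-441 + 1008*I) + d*(1029 + 147*I) - 343*I)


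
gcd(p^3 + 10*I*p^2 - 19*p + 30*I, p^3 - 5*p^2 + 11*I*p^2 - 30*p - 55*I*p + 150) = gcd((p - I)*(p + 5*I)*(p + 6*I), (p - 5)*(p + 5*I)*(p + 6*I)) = p^2 + 11*I*p - 30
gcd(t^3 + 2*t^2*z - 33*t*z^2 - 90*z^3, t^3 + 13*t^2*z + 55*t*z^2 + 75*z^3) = t^2 + 8*t*z + 15*z^2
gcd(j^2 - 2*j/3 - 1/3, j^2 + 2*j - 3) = j - 1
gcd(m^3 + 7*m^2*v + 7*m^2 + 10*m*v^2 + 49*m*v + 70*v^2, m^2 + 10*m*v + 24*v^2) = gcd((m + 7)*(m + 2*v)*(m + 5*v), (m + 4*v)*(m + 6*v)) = 1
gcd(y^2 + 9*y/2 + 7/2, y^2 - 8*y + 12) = 1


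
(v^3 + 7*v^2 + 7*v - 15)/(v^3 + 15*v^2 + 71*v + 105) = (v - 1)/(v + 7)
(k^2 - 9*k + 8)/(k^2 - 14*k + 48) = (k - 1)/(k - 6)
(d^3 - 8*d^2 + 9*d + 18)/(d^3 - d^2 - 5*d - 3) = (d - 6)/(d + 1)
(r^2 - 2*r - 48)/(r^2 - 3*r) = (r^2 - 2*r - 48)/(r*(r - 3))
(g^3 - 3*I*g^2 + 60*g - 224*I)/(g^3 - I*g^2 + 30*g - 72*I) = (g^2 + I*g + 56)/(g^2 + 3*I*g + 18)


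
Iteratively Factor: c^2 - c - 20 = (c + 4)*(c - 5)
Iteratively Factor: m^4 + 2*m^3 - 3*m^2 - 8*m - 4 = (m - 2)*(m^3 + 4*m^2 + 5*m + 2) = (m - 2)*(m + 2)*(m^2 + 2*m + 1) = (m - 2)*(m + 1)*(m + 2)*(m + 1)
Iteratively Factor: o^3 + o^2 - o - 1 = (o - 1)*(o^2 + 2*o + 1) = (o - 1)*(o + 1)*(o + 1)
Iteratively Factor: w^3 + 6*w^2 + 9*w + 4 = (w + 1)*(w^2 + 5*w + 4) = (w + 1)*(w + 4)*(w + 1)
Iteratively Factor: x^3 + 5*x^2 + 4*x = (x + 4)*(x^2 + x) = (x + 1)*(x + 4)*(x)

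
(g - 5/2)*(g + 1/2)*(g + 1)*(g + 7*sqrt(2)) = g^4 - g^3 + 7*sqrt(2)*g^3 - 7*sqrt(2)*g^2 - 13*g^2/4 - 91*sqrt(2)*g/4 - 5*g/4 - 35*sqrt(2)/4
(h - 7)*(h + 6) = h^2 - h - 42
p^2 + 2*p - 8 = (p - 2)*(p + 4)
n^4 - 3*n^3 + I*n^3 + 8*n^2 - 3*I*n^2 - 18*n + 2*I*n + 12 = (n - 2)*(n - 1)*(n - 2*I)*(n + 3*I)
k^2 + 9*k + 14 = (k + 2)*(k + 7)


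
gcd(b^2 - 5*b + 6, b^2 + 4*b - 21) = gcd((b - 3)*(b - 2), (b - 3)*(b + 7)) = b - 3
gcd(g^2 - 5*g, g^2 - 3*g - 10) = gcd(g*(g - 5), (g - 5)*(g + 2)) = g - 5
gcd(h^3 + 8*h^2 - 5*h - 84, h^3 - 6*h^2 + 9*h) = h - 3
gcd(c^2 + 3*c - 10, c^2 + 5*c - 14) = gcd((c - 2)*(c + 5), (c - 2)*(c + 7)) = c - 2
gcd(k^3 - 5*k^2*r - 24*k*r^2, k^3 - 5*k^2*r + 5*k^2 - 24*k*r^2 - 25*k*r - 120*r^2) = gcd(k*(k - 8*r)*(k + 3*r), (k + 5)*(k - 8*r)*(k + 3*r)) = -k^2 + 5*k*r + 24*r^2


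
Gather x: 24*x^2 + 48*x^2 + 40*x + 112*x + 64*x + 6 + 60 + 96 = 72*x^2 + 216*x + 162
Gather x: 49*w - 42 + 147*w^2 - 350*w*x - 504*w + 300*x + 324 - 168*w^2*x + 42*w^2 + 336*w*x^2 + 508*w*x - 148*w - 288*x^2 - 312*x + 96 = 189*w^2 - 603*w + x^2*(336*w - 288) + x*(-168*w^2 + 158*w - 12) + 378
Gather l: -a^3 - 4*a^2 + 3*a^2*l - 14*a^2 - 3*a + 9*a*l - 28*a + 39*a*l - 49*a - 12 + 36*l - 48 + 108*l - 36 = -a^3 - 18*a^2 - 80*a + l*(3*a^2 + 48*a + 144) - 96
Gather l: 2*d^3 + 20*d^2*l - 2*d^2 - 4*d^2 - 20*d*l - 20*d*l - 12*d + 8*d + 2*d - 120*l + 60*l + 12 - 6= 2*d^3 - 6*d^2 - 2*d + l*(20*d^2 - 40*d - 60) + 6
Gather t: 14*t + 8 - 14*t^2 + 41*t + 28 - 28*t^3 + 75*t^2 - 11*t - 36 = -28*t^3 + 61*t^2 + 44*t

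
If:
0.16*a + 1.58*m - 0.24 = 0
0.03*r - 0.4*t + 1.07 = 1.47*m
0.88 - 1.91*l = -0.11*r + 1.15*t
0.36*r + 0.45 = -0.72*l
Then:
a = 2.46945961483185*t - 5.29550816805595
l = 0.348591549295775 - 0.539906103286385*t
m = 0.688152725879084 - 0.250071859729807*t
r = 1.07981220657277*t - 1.94718309859155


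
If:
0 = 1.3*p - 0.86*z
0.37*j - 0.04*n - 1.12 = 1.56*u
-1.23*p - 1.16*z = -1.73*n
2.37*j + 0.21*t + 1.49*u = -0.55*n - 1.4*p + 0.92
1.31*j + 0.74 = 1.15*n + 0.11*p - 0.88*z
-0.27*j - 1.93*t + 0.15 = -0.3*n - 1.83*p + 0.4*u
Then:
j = -0.07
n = 1.45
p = 0.84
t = 1.27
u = -0.77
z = 1.27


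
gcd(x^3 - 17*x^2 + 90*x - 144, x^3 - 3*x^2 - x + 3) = x - 3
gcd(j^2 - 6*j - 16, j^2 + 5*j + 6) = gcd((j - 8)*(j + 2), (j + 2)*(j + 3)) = j + 2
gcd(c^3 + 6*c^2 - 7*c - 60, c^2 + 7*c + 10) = c + 5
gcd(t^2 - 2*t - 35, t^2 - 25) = t + 5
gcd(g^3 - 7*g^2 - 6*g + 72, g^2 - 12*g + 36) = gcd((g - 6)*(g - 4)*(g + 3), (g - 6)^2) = g - 6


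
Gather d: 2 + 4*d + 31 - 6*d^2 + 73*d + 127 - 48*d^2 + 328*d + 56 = -54*d^2 + 405*d + 216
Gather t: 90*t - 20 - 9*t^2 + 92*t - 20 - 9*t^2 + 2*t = -18*t^2 + 184*t - 40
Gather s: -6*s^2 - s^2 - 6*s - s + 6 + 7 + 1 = -7*s^2 - 7*s + 14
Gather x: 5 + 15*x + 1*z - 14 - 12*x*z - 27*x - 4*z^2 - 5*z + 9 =x*(-12*z - 12) - 4*z^2 - 4*z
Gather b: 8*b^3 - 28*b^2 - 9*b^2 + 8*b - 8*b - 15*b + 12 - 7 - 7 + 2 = 8*b^3 - 37*b^2 - 15*b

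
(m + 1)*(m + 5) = m^2 + 6*m + 5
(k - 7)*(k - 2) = k^2 - 9*k + 14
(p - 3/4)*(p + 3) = p^2 + 9*p/4 - 9/4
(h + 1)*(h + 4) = h^2 + 5*h + 4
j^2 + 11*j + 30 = (j + 5)*(j + 6)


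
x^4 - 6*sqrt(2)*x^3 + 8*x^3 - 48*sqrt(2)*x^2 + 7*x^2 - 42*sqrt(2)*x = x*(x + 1)*(x + 7)*(x - 6*sqrt(2))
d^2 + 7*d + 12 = (d + 3)*(d + 4)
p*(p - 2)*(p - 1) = p^3 - 3*p^2 + 2*p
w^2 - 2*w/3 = w*(w - 2/3)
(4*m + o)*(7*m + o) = 28*m^2 + 11*m*o + o^2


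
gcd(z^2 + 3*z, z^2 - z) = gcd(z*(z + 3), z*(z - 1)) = z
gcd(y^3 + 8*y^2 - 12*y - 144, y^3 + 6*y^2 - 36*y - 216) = y^2 + 12*y + 36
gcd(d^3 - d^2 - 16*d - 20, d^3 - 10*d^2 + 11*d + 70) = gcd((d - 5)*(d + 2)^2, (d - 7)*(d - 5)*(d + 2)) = d^2 - 3*d - 10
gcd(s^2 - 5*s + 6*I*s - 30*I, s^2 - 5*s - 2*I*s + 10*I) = s - 5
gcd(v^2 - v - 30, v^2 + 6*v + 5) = v + 5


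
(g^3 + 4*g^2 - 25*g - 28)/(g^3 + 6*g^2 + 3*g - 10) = (g^3 + 4*g^2 - 25*g - 28)/(g^3 + 6*g^2 + 3*g - 10)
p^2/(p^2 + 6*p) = p/(p + 6)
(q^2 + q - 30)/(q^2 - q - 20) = (q + 6)/(q + 4)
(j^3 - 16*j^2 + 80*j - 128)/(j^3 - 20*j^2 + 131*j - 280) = (j^2 - 8*j + 16)/(j^2 - 12*j + 35)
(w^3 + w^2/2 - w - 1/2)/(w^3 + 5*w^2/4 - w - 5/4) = 2*(2*w + 1)/(4*w + 5)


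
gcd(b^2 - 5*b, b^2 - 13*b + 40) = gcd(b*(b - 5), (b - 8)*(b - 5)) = b - 5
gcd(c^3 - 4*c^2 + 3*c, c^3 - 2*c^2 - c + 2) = c - 1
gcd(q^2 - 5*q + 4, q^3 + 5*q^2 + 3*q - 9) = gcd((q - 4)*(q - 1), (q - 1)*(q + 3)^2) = q - 1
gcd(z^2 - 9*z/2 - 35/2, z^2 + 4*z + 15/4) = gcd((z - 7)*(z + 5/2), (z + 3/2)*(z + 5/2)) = z + 5/2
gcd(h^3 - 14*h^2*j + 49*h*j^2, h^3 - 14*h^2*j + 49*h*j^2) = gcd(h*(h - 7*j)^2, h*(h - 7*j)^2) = h^3 - 14*h^2*j + 49*h*j^2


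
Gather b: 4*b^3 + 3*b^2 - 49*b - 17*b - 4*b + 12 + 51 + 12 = 4*b^3 + 3*b^2 - 70*b + 75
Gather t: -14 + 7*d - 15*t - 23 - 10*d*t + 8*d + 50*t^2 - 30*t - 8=15*d + 50*t^2 + t*(-10*d - 45) - 45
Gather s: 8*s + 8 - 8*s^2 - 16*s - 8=-8*s^2 - 8*s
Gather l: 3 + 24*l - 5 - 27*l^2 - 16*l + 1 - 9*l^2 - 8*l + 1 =-36*l^2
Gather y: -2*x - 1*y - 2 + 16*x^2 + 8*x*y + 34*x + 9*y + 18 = 16*x^2 + 32*x + y*(8*x + 8) + 16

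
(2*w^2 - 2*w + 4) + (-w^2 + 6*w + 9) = w^2 + 4*w + 13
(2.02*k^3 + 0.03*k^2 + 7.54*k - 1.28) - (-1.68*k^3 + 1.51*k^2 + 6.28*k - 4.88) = 3.7*k^3 - 1.48*k^2 + 1.26*k + 3.6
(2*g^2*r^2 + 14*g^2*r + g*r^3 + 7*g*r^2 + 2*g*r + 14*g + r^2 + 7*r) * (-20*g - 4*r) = -40*g^3*r^2 - 280*g^3*r - 28*g^2*r^3 - 196*g^2*r^2 - 40*g^2*r - 280*g^2 - 4*g*r^4 - 28*g*r^3 - 28*g*r^2 - 196*g*r - 4*r^3 - 28*r^2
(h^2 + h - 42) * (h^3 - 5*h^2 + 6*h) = h^5 - 4*h^4 - 41*h^3 + 216*h^2 - 252*h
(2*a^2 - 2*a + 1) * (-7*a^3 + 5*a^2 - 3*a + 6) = -14*a^5 + 24*a^4 - 23*a^3 + 23*a^2 - 15*a + 6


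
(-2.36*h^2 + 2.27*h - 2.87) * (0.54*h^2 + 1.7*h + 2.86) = -1.2744*h^4 - 2.7862*h^3 - 4.4404*h^2 + 1.6132*h - 8.2082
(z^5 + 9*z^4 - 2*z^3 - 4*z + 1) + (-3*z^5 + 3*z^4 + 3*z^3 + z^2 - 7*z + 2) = -2*z^5 + 12*z^4 + z^3 + z^2 - 11*z + 3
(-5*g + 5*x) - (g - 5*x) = -6*g + 10*x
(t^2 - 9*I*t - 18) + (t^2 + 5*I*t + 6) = 2*t^2 - 4*I*t - 12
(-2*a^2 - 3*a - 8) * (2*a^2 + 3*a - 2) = -4*a^4 - 12*a^3 - 21*a^2 - 18*a + 16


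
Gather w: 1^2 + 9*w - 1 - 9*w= 0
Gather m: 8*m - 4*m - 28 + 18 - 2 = 4*m - 12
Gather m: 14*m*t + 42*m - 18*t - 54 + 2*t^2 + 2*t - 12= m*(14*t + 42) + 2*t^2 - 16*t - 66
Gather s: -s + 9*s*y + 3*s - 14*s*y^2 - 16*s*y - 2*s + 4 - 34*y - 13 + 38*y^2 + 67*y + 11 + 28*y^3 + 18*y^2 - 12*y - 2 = s*(-14*y^2 - 7*y) + 28*y^3 + 56*y^2 + 21*y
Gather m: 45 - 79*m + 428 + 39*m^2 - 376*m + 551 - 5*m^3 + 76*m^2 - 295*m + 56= -5*m^3 + 115*m^2 - 750*m + 1080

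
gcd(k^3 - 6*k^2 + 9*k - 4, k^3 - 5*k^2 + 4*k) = k^2 - 5*k + 4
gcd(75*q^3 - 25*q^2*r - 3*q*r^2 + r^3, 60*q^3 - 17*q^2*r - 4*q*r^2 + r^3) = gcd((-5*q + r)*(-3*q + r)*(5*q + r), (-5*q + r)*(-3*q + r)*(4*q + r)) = 15*q^2 - 8*q*r + r^2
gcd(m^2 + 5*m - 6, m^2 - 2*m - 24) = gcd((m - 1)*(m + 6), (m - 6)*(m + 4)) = 1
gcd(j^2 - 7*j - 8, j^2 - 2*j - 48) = j - 8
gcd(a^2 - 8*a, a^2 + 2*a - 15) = 1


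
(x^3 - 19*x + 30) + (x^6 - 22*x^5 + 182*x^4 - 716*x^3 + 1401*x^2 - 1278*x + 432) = x^6 - 22*x^5 + 182*x^4 - 715*x^3 + 1401*x^2 - 1297*x + 462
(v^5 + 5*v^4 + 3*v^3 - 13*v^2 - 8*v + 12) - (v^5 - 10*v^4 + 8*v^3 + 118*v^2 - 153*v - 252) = 15*v^4 - 5*v^3 - 131*v^2 + 145*v + 264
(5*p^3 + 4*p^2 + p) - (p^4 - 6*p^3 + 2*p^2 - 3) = -p^4 + 11*p^3 + 2*p^2 + p + 3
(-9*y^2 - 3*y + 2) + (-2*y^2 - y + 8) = -11*y^2 - 4*y + 10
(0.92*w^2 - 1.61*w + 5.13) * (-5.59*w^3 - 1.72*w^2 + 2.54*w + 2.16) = -5.1428*w^5 + 7.4175*w^4 - 23.5707*w^3 - 10.9258*w^2 + 9.5526*w + 11.0808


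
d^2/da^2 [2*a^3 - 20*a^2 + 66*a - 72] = 12*a - 40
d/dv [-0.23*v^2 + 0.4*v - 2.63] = 0.4 - 0.46*v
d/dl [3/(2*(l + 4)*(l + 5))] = 3*(-2*l - 9)/(2*(l^4 + 18*l^3 + 121*l^2 + 360*l + 400))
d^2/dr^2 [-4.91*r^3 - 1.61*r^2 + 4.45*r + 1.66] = -29.46*r - 3.22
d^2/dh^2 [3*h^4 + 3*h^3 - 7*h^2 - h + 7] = 36*h^2 + 18*h - 14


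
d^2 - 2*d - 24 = (d - 6)*(d + 4)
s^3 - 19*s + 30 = (s - 3)*(s - 2)*(s + 5)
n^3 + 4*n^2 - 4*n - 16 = (n - 2)*(n + 2)*(n + 4)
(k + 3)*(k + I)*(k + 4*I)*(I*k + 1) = I*k^4 - 4*k^3 + 3*I*k^3 - 12*k^2 + I*k^2 - 4*k + 3*I*k - 12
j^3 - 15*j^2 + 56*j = j*(j - 8)*(j - 7)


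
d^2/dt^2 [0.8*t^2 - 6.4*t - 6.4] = 1.60000000000000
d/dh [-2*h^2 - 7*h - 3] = -4*h - 7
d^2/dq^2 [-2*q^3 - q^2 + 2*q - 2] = -12*q - 2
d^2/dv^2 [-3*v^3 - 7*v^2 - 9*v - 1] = -18*v - 14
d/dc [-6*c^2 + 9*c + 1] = 9 - 12*c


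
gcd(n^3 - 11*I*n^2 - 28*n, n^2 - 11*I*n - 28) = n^2 - 11*I*n - 28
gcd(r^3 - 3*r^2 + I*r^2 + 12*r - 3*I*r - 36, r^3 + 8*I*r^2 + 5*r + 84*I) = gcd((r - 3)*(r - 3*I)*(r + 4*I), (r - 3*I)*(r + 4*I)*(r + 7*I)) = r^2 + I*r + 12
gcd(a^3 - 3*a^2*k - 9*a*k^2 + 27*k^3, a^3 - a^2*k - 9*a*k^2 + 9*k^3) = a^2 - 9*k^2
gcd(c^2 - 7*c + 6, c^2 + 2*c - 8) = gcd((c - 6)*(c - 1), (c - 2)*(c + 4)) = 1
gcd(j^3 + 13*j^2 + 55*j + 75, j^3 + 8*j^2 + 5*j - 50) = j^2 + 10*j + 25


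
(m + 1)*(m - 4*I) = m^2 + m - 4*I*m - 4*I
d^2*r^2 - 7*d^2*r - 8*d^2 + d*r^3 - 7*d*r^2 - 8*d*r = (d + r)*(r - 8)*(d*r + d)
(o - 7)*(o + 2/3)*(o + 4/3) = o^3 - 5*o^2 - 118*o/9 - 56/9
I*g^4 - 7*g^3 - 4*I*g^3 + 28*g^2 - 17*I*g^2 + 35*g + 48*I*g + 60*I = (g - 5)*(g + 3*I)*(g + 4*I)*(I*g + I)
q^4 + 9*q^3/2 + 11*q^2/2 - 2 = (q - 1/2)*(q + 1)*(q + 2)^2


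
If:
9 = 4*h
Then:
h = 9/4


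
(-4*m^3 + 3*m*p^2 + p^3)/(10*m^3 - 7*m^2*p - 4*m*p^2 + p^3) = (2*m + p)/(-5*m + p)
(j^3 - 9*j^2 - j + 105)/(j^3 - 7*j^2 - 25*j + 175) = (j + 3)/(j + 5)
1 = 1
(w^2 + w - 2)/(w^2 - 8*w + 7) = (w + 2)/(w - 7)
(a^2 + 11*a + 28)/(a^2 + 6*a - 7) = (a + 4)/(a - 1)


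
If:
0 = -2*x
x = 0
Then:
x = 0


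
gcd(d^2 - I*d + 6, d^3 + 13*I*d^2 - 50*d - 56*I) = d + 2*I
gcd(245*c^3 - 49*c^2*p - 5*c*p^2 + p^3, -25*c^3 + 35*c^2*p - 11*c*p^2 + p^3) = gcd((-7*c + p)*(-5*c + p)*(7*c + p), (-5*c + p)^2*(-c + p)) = -5*c + p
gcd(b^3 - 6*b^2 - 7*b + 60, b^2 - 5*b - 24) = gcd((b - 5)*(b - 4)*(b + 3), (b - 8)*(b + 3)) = b + 3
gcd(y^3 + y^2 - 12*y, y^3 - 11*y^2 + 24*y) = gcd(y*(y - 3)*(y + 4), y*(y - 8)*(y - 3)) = y^2 - 3*y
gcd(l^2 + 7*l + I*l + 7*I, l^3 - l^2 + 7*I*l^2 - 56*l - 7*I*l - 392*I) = l + 7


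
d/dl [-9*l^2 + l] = 1 - 18*l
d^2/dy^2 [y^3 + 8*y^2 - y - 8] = 6*y + 16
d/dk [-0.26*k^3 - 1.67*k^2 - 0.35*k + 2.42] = -0.78*k^2 - 3.34*k - 0.35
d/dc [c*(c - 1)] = 2*c - 1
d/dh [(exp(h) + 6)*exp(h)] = 2*(exp(h) + 3)*exp(h)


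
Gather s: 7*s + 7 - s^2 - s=-s^2 + 6*s + 7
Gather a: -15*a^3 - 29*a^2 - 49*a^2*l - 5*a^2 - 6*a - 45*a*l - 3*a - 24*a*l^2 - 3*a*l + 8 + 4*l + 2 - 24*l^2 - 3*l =-15*a^3 + a^2*(-49*l - 34) + a*(-24*l^2 - 48*l - 9) - 24*l^2 + l + 10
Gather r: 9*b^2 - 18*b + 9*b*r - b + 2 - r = 9*b^2 - 19*b + r*(9*b - 1) + 2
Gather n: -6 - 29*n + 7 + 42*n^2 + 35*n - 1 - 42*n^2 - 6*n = 0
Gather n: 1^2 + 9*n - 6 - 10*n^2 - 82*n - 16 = -10*n^2 - 73*n - 21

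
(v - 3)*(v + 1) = v^2 - 2*v - 3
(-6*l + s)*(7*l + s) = -42*l^2 + l*s + s^2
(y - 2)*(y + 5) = y^2 + 3*y - 10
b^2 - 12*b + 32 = (b - 8)*(b - 4)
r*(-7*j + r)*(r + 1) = -7*j*r^2 - 7*j*r + r^3 + r^2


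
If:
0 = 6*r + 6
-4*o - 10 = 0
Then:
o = -5/2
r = -1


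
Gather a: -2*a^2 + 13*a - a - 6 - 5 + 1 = -2*a^2 + 12*a - 10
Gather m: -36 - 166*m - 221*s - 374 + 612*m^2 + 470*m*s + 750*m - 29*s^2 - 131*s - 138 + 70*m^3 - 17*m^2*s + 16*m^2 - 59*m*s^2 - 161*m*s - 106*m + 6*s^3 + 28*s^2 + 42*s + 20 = 70*m^3 + m^2*(628 - 17*s) + m*(-59*s^2 + 309*s + 478) + 6*s^3 - s^2 - 310*s - 528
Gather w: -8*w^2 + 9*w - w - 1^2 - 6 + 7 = -8*w^2 + 8*w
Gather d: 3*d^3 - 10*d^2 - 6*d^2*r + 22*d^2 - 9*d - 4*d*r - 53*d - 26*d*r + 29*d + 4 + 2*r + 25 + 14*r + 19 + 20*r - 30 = 3*d^3 + d^2*(12 - 6*r) + d*(-30*r - 33) + 36*r + 18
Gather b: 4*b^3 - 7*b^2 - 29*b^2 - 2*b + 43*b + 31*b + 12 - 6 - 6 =4*b^3 - 36*b^2 + 72*b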